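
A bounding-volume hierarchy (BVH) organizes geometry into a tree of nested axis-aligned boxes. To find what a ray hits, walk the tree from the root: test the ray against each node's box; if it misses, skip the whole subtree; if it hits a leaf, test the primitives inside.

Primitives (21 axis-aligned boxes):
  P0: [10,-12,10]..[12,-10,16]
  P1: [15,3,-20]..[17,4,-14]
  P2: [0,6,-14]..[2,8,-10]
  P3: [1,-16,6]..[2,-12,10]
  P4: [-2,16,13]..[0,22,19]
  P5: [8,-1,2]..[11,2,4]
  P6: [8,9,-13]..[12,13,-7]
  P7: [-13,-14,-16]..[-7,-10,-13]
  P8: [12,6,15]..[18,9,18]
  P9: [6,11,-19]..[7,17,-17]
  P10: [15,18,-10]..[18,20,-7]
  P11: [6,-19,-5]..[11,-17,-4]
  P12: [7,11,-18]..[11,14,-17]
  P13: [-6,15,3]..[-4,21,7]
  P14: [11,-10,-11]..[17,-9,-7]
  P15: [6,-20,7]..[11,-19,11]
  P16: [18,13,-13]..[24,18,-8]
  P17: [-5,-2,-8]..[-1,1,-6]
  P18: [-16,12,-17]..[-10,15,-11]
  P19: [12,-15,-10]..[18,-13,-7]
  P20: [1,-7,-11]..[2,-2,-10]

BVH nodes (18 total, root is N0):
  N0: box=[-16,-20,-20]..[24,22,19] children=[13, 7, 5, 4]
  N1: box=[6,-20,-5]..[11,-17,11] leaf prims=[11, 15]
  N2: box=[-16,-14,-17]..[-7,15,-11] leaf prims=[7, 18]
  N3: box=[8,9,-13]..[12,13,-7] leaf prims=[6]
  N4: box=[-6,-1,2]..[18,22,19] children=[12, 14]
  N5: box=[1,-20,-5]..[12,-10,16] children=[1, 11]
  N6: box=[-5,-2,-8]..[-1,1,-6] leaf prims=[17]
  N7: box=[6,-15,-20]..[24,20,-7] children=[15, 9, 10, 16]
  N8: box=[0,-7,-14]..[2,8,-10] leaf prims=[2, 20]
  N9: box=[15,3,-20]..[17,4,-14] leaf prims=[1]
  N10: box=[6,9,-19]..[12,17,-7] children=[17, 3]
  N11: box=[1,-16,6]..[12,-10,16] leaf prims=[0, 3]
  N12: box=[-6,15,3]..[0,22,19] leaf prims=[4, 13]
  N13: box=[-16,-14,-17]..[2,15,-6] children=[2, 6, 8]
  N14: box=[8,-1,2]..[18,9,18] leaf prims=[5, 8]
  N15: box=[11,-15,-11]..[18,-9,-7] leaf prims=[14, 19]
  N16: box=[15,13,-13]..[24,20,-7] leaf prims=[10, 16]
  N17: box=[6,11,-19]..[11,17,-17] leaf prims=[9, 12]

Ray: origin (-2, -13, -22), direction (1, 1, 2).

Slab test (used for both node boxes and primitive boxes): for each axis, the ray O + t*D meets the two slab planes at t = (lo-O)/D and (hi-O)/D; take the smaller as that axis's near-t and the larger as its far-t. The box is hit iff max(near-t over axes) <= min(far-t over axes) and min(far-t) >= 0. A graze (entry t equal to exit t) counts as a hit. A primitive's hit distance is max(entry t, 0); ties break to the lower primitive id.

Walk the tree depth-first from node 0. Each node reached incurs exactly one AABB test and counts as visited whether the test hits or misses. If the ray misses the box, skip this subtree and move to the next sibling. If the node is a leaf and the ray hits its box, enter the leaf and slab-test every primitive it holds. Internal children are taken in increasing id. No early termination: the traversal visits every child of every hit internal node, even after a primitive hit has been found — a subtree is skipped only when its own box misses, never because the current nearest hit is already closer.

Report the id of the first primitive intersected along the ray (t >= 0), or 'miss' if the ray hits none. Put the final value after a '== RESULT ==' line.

Trace the traversal:
N0 x:[-14,26] y:[-7,35] z:[1,41/2] -> hit [1,41/2], descend [4, 5, 7, 13]
  N4 x:[-4,20] y:[12,35] z:[12,41/2] -> hit [12,20], descend [12, 14]
    N12 x:[-4,2] y:[28,35] z:[25/2,41/2] -> miss, prune
    N14 x:[10,20] y:[12,22] z:[12,20] -> hit [12,20] leaf, test {P5@t=12, P8@t=19}
  N5 x:[3,14] y:[-7,3] z:[17/2,19] -> miss, prune
  N7 x:[8,26] y:[-2,33] z:[1,15/2] -> miss, prune
  N13 x:[-14,4] y:[-1,28] z:[5/2,8] -> hit [5/2,4], descend [2, 6, 8]
    N2 x:[-14,-5] y:[-1,28] z:[5/2,11/2] -> miss, prune
    N6 x:[-3,1] y:[11,14] z:[7,8] -> miss, prune
    N8 x:[2,4] y:[6,21] z:[4,6] -> miss, prune

Summary -> nodes [0, 4, 12, 14, 5, 7, 13, 2, 6, 8]; box-tests=10; leaf-entries=1; first=P5

== RESULT ==
5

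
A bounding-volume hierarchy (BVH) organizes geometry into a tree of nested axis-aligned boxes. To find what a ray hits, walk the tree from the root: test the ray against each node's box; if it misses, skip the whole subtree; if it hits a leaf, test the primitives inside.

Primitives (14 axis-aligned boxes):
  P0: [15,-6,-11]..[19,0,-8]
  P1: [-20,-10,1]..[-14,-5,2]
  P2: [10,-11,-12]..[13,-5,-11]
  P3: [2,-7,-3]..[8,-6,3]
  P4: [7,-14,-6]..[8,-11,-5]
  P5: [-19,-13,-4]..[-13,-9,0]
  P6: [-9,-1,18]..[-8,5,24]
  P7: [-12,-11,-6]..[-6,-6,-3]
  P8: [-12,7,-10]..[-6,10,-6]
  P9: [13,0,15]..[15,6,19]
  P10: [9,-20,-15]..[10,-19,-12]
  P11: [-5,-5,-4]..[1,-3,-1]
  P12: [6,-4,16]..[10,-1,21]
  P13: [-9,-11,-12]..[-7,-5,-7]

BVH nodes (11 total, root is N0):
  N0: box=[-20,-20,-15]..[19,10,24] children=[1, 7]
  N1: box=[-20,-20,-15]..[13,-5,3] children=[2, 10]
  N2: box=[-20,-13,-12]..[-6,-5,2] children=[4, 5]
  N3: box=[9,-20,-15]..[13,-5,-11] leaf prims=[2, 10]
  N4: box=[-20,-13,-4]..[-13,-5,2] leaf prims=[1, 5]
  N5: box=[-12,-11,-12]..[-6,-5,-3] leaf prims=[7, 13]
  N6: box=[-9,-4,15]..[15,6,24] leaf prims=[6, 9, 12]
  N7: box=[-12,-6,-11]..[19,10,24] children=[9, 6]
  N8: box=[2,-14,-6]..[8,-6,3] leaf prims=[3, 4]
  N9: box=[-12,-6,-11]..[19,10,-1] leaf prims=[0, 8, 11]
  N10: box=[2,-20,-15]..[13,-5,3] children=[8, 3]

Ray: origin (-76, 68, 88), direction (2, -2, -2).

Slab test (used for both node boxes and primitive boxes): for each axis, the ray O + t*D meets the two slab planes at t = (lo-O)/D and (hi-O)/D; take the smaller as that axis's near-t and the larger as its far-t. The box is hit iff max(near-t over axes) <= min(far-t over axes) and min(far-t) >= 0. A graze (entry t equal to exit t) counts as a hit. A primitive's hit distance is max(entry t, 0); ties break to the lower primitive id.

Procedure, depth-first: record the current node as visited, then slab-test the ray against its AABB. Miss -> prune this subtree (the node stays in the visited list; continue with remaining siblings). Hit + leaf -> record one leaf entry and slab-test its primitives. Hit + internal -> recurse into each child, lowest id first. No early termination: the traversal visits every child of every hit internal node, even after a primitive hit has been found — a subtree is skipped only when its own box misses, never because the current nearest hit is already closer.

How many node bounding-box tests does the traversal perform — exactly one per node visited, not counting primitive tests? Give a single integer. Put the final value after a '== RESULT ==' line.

Trace the traversal:
N0 x:[28,95/2] y:[29,44] z:[32,103/2] -> hit [32,44], descend [1, 7]
  N1 x:[28,89/2] y:[73/2,44] z:[85/2,103/2] -> hit [85/2,44], descend [2, 10]
    N2 x:[28,35] y:[73/2,81/2] z:[43,50] -> miss, prune
    N10 x:[39,89/2] y:[73/2,44] z:[85/2,103/2] -> hit [85/2,44], descend [3, 8]
      N3 x:[85/2,89/2] y:[73/2,44] z:[99/2,103/2] -> miss, prune
      N8 x:[39,42] y:[37,41] z:[85/2,47] -> miss, prune
  N7 x:[32,95/2] y:[29,37] z:[32,99/2] -> hit [32,37], descend [6, 9]
    N6 x:[67/2,91/2] y:[31,36] z:[32,73/2] -> hit [67/2,36] leaf, test {P6@t=67/2, P9(miss), P12(miss)}
    N9 x:[32,95/2] y:[29,37] z:[89/2,99/2] -> miss, prune

order=[0, 1, 2, 10, 3, 8, 7, 6, 9]  |boxes|=9  |leaves|=1  hit=P6

== RESULT ==
9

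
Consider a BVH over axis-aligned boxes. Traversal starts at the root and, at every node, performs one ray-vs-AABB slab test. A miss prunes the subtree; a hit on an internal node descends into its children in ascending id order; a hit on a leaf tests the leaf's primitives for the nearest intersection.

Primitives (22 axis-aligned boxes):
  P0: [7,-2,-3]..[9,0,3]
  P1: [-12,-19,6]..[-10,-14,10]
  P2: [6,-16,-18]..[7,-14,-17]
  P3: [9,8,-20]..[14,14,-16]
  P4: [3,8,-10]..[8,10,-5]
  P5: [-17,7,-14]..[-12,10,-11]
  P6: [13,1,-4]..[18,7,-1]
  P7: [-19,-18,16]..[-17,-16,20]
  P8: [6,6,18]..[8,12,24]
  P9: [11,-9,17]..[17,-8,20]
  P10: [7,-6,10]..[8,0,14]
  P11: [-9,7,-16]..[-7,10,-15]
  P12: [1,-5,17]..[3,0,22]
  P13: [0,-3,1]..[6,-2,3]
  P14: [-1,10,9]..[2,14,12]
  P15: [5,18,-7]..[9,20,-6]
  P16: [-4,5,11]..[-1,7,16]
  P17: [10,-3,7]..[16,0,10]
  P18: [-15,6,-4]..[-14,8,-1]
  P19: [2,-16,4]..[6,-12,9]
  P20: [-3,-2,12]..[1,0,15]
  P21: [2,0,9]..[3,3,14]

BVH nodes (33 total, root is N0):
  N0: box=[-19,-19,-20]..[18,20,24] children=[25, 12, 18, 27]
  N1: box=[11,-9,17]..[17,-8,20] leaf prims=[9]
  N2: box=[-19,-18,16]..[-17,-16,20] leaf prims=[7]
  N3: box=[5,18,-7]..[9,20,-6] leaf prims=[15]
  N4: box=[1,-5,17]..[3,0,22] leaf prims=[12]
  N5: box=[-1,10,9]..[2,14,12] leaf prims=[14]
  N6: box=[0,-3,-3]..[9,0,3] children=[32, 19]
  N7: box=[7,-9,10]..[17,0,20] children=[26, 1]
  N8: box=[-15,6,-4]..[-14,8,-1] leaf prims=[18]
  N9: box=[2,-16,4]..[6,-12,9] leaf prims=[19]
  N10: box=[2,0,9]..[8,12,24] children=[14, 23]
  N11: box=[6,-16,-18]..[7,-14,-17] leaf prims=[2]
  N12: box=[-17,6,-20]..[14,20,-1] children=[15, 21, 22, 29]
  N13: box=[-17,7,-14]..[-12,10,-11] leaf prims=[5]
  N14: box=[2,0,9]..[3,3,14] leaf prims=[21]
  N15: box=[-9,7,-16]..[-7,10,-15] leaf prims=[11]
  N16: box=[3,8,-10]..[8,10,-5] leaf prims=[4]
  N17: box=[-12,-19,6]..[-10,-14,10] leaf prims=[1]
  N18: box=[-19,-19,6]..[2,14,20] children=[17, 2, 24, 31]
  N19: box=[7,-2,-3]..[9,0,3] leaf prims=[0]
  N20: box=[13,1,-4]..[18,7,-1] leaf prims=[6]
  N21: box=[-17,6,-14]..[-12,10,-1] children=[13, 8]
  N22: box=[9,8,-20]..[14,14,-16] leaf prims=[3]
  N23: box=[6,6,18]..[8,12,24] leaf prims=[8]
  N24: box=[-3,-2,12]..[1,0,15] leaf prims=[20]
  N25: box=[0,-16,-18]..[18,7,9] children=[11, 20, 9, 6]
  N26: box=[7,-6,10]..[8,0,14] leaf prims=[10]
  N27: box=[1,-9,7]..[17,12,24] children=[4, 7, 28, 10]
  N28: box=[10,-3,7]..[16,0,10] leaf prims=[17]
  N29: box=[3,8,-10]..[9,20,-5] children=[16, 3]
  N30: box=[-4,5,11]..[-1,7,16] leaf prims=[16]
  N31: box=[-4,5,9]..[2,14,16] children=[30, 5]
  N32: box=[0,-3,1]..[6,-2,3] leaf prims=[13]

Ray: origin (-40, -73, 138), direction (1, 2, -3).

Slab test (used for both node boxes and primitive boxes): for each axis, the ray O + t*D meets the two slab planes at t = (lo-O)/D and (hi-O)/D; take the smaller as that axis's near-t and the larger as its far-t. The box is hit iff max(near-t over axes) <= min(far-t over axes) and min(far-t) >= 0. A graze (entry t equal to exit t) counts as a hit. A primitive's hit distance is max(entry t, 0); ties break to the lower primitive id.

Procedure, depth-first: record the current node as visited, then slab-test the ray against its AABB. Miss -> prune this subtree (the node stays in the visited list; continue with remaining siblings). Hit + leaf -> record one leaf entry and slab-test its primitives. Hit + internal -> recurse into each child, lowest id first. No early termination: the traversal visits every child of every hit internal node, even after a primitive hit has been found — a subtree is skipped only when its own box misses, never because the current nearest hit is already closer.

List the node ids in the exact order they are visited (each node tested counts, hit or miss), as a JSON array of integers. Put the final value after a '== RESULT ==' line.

Trace the traversal:
N0 x:[21,58] y:[27,93/2] z:[38,158/3] -> hit [38,93/2], descend [12, 18, 25, 27]
  N12 x:[23,54] y:[79/2,93/2] z:[139/3,158/3] -> hit [139/3,93/2], descend [15, 21, 22, 29]
    N15 x:[31,33] y:[40,83/2] z:[51,154/3] -> miss, prune
    N21 x:[23,28] y:[79/2,83/2] z:[139/3,152/3] -> miss, prune
    N22 x:[49,54] y:[81/2,87/2] z:[154/3,158/3] -> miss, prune
    N29 x:[43,49] y:[81/2,93/2] z:[143/3,148/3] -> miss, prune
  N18 x:[21,42] y:[27,87/2] z:[118/3,44] -> hit [118/3,42], descend [2, 17, 24, 31]
    N2 x:[21,23] y:[55/2,57/2] z:[118/3,122/3] -> miss, prune
    N17 x:[28,30] y:[27,59/2] z:[128/3,44] -> miss, prune
    N24 x:[37,41] y:[71/2,73/2] z:[41,42] -> miss, prune
    N31 x:[36,42] y:[39,87/2] z:[122/3,43] -> hit [122/3,42], descend [5, 30]
      N5 x:[39,42] y:[83/2,87/2] z:[42,43] -> hit [42,42] leaf, test {P14@t=42}
      N30 x:[36,39] y:[39,40] z:[122/3,127/3] -> miss, prune
  N25 x:[40,58] y:[57/2,40] z:[43,52] -> miss, prune
  N27 x:[41,57] y:[32,85/2] z:[38,131/3] -> hit [41,85/2], descend [4, 7, 10, 28]
    N4 x:[41,43] y:[34,73/2] z:[116/3,121/3] -> miss, prune
    N7 x:[47,57] y:[32,73/2] z:[118/3,128/3] -> miss, prune
    N10 x:[42,48] y:[73/2,85/2] z:[38,43] -> hit [42,85/2], descend [14, 23]
      N14 x:[42,43] y:[73/2,38] z:[124/3,43] -> miss, prune
      N23 x:[46,48] y:[79/2,85/2] z:[38,40] -> miss, prune
    N28 x:[50,56] y:[35,73/2] z:[128/3,131/3] -> miss, prune

Visited [0, 12, 15, 21, 22, 29, 18, 2, 17, 24, 31, 5, 30, 25, 27, 4, 7, 10, 14, 23, 28]. Tests: 21 box, 1 leaf. Nearest: P14.

== RESULT ==
[0, 12, 15, 21, 22, 29, 18, 2, 17, 24, 31, 5, 30, 25, 27, 4, 7, 10, 14, 23, 28]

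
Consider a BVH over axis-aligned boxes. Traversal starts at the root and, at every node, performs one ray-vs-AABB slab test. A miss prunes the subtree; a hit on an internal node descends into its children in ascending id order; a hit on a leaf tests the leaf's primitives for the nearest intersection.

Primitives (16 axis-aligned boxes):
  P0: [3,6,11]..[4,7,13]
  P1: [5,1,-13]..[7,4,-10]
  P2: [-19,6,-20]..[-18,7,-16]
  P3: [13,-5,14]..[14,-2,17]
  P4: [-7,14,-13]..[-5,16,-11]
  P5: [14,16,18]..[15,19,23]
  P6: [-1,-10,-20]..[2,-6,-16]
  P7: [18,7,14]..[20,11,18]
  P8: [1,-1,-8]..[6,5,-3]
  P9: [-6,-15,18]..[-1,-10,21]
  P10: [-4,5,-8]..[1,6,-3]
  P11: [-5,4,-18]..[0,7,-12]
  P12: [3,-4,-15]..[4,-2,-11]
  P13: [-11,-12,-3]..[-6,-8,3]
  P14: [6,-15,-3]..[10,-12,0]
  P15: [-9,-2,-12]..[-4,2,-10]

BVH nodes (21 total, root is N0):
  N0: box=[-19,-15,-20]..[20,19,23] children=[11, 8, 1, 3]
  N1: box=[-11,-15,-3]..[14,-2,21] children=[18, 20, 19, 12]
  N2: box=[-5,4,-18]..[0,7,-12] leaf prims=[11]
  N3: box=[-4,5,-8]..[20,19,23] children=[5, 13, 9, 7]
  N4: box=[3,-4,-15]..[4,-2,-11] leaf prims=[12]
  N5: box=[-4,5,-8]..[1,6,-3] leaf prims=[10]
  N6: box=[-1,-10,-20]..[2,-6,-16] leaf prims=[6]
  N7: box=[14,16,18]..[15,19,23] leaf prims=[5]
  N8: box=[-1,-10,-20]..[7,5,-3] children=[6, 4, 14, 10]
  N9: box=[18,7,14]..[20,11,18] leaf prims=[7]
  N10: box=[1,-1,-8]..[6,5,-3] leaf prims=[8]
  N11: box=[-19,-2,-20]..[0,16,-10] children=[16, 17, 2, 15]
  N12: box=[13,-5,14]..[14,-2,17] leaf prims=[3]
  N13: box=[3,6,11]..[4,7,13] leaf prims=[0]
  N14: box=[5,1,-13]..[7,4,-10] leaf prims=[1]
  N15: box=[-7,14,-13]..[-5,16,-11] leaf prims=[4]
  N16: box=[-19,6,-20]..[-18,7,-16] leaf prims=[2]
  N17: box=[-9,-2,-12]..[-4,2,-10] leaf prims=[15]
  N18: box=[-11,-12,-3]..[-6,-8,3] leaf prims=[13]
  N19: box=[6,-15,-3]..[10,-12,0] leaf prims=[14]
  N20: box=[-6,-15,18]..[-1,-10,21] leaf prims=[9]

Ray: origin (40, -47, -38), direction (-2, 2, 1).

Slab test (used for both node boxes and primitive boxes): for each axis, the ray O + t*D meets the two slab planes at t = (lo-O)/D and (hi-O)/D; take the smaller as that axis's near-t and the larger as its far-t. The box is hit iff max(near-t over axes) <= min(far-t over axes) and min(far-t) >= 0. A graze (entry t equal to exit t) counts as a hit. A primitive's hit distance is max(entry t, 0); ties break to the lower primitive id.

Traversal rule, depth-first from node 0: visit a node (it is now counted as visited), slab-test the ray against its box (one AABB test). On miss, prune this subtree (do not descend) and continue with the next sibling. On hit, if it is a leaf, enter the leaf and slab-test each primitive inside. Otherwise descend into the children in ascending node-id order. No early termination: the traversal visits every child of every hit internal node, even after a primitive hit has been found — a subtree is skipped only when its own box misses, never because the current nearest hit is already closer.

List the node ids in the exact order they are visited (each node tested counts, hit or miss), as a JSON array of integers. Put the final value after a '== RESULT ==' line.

Walk:
N0 x:[10,59/2] y:[16,33] z:[18,61] -> hit [18,59/2], descend [1, 3, 8, 11]
  N1 x:[13,51/2] y:[16,45/2] z:[35,59] -> miss, prune
  N3 x:[10,22] y:[26,33] z:[30,61] -> miss, prune
  N8 x:[33/2,41/2] y:[37/2,26] z:[18,35] -> hit [37/2,41/2], descend [4, 6, 10, 14]
    N4 x:[18,37/2] y:[43/2,45/2] z:[23,27] -> miss, prune
    N6 x:[19,41/2] y:[37/2,41/2] z:[18,22] -> hit [19,41/2] leaf, test {P6@t=19}
    N10 x:[17,39/2] y:[23,26] z:[30,35] -> miss, prune
    N14 x:[33/2,35/2] y:[24,51/2] z:[25,28] -> miss, prune
  N11 x:[20,59/2] y:[45/2,63/2] z:[18,28] -> hit [45/2,28], descend [2, 15, 16, 17]
    N2 x:[20,45/2] y:[51/2,27] z:[20,26] -> miss, prune
    N15 x:[45/2,47/2] y:[61/2,63/2] z:[25,27] -> miss, prune
    N16 x:[29,59/2] y:[53/2,27] z:[18,22] -> miss, prune
    N17 x:[22,49/2] y:[45/2,49/2] z:[26,28] -> miss, prune

Summary -> nodes [0, 1, 3, 8, 4, 6, 10, 14, 11, 2, 15, 16, 17]; box-tests=13; leaf-entries=1; first=P6

== RESULT ==
[0, 1, 3, 8, 4, 6, 10, 14, 11, 2, 15, 16, 17]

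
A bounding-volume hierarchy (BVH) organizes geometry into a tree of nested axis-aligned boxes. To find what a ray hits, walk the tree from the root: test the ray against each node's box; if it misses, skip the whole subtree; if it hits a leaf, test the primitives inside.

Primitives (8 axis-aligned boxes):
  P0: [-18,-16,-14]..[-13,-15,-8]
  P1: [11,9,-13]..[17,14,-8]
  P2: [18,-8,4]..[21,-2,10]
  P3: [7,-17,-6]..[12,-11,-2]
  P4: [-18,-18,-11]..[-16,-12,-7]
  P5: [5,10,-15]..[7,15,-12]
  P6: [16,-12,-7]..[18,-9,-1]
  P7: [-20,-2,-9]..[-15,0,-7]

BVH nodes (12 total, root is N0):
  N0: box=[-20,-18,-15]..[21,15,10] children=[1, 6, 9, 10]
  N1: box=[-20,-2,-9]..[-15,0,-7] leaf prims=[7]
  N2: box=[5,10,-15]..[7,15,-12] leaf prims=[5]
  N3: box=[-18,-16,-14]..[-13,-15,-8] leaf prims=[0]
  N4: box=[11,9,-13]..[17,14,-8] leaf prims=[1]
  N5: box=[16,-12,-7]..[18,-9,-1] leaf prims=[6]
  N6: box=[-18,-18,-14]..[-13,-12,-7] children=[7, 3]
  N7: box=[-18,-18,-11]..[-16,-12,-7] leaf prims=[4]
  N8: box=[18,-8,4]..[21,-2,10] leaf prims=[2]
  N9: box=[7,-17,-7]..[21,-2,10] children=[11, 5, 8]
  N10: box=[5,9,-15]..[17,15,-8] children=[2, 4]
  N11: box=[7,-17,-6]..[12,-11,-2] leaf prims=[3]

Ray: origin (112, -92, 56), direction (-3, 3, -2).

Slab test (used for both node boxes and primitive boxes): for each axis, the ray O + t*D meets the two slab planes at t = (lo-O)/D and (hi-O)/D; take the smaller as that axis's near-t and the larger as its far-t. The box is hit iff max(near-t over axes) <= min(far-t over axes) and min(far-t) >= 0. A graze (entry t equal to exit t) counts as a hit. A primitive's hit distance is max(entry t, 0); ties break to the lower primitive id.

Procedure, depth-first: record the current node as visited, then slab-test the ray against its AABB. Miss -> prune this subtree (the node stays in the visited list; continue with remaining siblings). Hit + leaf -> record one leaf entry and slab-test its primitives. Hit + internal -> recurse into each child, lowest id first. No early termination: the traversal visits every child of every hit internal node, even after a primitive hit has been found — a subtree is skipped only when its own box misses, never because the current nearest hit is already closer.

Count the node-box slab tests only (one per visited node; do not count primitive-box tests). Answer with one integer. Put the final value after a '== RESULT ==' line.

Walk:
N0 x:[91/3,44] y:[74/3,107/3] z:[23,71/2] -> hit [91/3,71/2], descend [1, 6, 9, 10]
  N1 x:[127/3,44] y:[30,92/3] z:[63/2,65/2] -> miss, prune
  N6 x:[125/3,130/3] y:[74/3,80/3] z:[63/2,35] -> miss, prune
  N9 x:[91/3,35] y:[25,30] z:[23,63/2] -> miss, prune
  N10 x:[95/3,107/3] y:[101/3,107/3] z:[32,71/2] -> hit [101/3,71/2], descend [2, 4]
    N2 x:[35,107/3] y:[34,107/3] z:[34,71/2] -> hit [35,71/2] leaf, test {P5@t=35}
    N4 x:[95/3,101/3] y:[101/3,106/3] z:[32,69/2] -> hit [101/3,101/3] leaf, test {P1@t=101/3}

order=[0, 1, 6, 9, 10, 2, 4]  |boxes|=7  |leaves|=2  hit=P1

== RESULT ==
7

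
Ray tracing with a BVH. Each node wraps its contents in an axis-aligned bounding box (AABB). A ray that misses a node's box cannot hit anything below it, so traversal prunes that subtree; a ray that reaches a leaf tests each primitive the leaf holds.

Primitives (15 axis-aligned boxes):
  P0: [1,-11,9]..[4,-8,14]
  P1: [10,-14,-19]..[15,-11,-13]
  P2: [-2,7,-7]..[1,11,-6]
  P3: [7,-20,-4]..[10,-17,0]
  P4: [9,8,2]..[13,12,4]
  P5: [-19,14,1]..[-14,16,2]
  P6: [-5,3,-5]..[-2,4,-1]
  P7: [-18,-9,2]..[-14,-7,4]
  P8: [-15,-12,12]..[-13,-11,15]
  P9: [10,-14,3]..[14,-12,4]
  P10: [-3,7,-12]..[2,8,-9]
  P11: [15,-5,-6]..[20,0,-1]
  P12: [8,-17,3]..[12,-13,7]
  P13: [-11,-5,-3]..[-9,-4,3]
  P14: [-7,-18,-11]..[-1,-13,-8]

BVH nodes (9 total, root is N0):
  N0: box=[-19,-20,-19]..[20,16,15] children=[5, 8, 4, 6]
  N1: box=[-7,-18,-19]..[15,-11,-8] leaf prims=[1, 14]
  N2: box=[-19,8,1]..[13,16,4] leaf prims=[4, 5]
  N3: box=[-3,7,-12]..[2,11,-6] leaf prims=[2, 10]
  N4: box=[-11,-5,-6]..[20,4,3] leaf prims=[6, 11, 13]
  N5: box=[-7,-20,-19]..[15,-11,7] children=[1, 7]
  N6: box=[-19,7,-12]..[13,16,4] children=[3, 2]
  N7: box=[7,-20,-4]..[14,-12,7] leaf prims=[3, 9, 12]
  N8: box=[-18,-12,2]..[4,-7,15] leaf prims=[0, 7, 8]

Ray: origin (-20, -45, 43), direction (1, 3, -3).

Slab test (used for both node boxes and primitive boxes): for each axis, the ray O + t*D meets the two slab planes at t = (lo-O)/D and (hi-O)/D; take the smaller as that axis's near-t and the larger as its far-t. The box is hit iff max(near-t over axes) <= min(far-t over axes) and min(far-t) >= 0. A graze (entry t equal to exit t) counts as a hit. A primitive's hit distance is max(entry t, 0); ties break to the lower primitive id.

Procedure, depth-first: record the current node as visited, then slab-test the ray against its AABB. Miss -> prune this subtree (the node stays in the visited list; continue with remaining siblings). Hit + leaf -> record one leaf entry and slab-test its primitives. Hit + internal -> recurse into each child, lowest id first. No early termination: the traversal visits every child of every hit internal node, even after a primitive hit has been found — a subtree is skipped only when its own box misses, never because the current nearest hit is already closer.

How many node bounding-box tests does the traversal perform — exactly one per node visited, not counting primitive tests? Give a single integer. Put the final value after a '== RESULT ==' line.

Trace the traversal:
N0 x:[1,40] y:[25/3,61/3] z:[28/3,62/3] -> hit [28/3,61/3], descend [4, 5, 6, 8]
  N4 x:[9,40] y:[40/3,49/3] z:[40/3,49/3] -> hit [40/3,49/3] leaf, test {P6@t=16, P11(miss), P13(miss)}
  N5 x:[13,35] y:[25/3,34/3] z:[12,62/3] -> miss, prune
  N6 x:[1,33] y:[52/3,61/3] z:[13,55/3] -> hit [52/3,55/3], descend [2, 3]
    N2 x:[1,33] y:[53/3,61/3] z:[13,14] -> miss, prune
    N3 x:[17,22] y:[52/3,56/3] z:[49/3,55/3] -> hit [52/3,55/3] leaf, test {P2(miss), P10@t=52/3}
  N8 x:[2,24] y:[11,38/3] z:[28/3,41/3] -> hit [11,38/3] leaf, test {P0(miss), P7(miss), P8(miss)}

Visited [0, 4, 5, 6, 2, 3, 8]. Tests: 7 box, 3 leaf. Nearest: P6.

== RESULT ==
7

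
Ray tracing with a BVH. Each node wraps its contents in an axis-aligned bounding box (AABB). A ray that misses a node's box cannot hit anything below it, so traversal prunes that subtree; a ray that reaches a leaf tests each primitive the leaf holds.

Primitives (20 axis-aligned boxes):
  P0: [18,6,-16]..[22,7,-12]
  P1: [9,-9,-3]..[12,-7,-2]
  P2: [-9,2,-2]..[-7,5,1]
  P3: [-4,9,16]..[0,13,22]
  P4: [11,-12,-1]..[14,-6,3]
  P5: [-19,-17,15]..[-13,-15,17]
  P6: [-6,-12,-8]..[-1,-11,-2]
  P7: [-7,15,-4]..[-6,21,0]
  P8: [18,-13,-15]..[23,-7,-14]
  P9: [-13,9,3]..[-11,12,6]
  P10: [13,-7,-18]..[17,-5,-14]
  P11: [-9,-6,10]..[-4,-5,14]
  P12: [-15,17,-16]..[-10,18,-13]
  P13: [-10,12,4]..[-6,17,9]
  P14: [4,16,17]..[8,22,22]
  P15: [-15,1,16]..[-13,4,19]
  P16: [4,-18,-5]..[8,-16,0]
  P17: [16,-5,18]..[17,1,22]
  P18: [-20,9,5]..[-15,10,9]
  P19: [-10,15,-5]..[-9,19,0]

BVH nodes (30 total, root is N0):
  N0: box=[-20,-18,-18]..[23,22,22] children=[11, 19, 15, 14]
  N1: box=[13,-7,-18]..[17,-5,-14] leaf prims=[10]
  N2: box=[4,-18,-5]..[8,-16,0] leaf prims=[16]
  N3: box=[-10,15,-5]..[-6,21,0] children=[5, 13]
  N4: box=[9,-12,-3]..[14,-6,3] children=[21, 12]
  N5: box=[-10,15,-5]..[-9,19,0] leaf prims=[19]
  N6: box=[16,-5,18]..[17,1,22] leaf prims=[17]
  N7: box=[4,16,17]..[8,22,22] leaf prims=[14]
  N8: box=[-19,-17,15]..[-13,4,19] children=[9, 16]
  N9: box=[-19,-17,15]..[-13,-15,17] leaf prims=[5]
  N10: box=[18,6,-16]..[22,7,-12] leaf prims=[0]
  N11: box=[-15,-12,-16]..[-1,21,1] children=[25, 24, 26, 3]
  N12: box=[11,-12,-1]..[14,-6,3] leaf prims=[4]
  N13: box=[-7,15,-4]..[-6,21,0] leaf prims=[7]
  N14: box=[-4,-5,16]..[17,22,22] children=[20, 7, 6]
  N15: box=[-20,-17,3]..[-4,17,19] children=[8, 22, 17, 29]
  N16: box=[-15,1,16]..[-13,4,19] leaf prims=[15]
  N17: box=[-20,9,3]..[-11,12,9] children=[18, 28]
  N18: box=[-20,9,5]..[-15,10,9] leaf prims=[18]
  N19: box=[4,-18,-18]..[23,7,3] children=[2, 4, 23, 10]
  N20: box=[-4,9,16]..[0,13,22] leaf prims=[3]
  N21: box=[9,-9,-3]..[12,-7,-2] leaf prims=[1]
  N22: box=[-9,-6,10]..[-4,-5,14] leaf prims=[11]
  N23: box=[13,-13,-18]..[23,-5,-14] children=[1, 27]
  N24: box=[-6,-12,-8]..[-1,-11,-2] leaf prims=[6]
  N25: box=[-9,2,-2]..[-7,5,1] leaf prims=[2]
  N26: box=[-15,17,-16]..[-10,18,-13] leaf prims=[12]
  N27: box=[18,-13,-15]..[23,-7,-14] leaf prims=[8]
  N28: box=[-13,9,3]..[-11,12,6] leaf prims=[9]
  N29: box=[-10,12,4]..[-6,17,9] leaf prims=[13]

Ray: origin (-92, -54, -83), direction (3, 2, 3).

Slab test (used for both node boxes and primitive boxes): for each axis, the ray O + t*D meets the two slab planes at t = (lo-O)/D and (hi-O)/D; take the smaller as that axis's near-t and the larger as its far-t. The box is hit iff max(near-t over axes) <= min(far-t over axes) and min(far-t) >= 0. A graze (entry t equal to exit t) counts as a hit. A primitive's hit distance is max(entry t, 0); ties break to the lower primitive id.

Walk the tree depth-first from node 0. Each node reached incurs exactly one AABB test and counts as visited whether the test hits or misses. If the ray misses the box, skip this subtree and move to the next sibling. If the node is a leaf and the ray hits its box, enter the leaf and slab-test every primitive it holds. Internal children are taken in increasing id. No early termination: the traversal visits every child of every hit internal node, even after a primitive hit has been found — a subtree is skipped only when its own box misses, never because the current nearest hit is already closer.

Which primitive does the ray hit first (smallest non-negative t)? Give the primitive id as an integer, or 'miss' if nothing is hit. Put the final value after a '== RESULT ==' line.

Walk:
N0 x:[24,115/3] y:[18,38] z:[65/3,35] -> hit [24,35], descend [11, 14, 15, 19]
  N11 x:[77/3,91/3] y:[21,75/2] z:[67/3,28] -> hit [77/3,28], descend [3, 24, 25, 26]
    N3 x:[82/3,86/3] y:[69/2,75/2] z:[26,83/3] -> miss, prune
    N24 x:[86/3,91/3] y:[21,43/2] z:[25,27] -> miss, prune
    N25 x:[83/3,85/3] y:[28,59/2] z:[27,28] -> hit [28,28] leaf, test {P2@t=28}
    N26 x:[77/3,82/3] y:[71/2,36] z:[67/3,70/3] -> miss, prune
  N14 x:[88/3,109/3] y:[49/2,38] z:[33,35] -> hit [33,35], descend [6, 7, 20]
    N6 x:[36,109/3] y:[49/2,55/2] z:[101/3,35] -> miss, prune
    N7 x:[32,100/3] y:[35,38] z:[100/3,35] -> miss, prune
    N20 x:[88/3,92/3] y:[63/2,67/2] z:[33,35] -> miss, prune
  N15 x:[24,88/3] y:[37/2,71/2] z:[86/3,34] -> hit [86/3,88/3], descend [8, 17, 22, 29]
    N8 x:[73/3,79/3] y:[37/2,29] z:[98/3,34] -> miss, prune
    N17 x:[24,27] y:[63/2,33] z:[86/3,92/3] -> miss, prune
    N22 x:[83/3,88/3] y:[24,49/2] z:[31,97/3] -> miss, prune
    N29 x:[82/3,86/3] y:[33,71/2] z:[29,92/3] -> miss, prune
  N19 x:[32,115/3] y:[18,61/2] z:[65/3,86/3] -> miss, prune

Visited [0, 11, 3, 24, 25, 26, 14, 6, 7, 20, 15, 8, 17, 22, 29, 19]. Tests: 16 box, 1 leaf. Nearest: P2.

== RESULT ==
2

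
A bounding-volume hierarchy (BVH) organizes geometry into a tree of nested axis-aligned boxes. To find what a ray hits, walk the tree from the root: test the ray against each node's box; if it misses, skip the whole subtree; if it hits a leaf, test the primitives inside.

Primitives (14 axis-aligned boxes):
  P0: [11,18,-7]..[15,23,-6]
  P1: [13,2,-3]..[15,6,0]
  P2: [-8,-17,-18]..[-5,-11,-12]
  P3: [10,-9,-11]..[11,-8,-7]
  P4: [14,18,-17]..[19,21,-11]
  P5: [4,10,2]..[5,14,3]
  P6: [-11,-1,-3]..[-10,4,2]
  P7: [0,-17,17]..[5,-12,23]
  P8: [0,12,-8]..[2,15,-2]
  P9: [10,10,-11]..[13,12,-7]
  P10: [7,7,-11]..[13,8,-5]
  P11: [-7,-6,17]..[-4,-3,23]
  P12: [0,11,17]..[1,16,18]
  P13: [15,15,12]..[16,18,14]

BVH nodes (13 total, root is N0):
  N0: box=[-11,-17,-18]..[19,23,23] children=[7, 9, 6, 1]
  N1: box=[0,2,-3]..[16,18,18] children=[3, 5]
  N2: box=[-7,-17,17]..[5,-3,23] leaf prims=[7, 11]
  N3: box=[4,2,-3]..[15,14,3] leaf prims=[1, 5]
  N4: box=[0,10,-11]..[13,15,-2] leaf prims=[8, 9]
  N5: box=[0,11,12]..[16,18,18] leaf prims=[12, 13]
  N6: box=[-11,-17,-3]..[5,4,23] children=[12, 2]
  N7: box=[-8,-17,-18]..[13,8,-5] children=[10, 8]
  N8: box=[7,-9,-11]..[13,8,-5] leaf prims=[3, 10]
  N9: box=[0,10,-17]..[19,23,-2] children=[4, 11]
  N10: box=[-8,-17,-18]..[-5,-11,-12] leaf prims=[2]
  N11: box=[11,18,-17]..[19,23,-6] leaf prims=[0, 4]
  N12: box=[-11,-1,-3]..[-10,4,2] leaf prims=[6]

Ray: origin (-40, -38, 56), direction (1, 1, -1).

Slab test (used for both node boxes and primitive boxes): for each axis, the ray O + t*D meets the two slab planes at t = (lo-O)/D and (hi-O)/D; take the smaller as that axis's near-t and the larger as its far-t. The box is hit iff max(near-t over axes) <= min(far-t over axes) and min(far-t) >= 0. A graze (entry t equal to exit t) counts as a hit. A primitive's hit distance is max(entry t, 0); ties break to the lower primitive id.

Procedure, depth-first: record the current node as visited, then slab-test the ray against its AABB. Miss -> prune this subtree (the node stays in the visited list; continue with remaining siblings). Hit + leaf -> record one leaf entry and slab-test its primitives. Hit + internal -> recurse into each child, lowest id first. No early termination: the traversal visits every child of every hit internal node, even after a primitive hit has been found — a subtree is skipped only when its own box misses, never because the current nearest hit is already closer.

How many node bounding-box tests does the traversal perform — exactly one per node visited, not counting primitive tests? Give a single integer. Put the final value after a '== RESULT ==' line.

Walk:
N0 x:[29,59] y:[21,61] z:[33,74] -> hit [33,59], descend [1, 6, 7, 9]
  N1 x:[40,56] y:[40,56] z:[38,59] -> hit [40,56], descend [3, 5]
    N3 x:[44,55] y:[40,52] z:[53,59] -> miss, prune
    N5 x:[40,56] y:[49,56] z:[38,44] -> miss, prune
  N6 x:[29,45] y:[21,42] z:[33,59] -> hit [33,42], descend [2, 12]
    N2 x:[33,45] y:[21,35] z:[33,39] -> hit [33,35] leaf, test {P7(miss), P11@t=33}
    N12 x:[29,30] y:[37,42] z:[54,59] -> miss, prune
  N7 x:[32,53] y:[21,46] z:[61,74] -> miss, prune
  N9 x:[40,59] y:[48,61] z:[58,73] -> hit [58,59], descend [4, 11]
    N4 x:[40,53] y:[48,53] z:[58,67] -> miss, prune
    N11 x:[51,59] y:[56,61] z:[62,73] -> miss, prune

Visited [0, 1, 3, 5, 6, 2, 12, 7, 9, 4, 11]. Tests: 11 box, 1 leaf. Nearest: P11.

== RESULT ==
11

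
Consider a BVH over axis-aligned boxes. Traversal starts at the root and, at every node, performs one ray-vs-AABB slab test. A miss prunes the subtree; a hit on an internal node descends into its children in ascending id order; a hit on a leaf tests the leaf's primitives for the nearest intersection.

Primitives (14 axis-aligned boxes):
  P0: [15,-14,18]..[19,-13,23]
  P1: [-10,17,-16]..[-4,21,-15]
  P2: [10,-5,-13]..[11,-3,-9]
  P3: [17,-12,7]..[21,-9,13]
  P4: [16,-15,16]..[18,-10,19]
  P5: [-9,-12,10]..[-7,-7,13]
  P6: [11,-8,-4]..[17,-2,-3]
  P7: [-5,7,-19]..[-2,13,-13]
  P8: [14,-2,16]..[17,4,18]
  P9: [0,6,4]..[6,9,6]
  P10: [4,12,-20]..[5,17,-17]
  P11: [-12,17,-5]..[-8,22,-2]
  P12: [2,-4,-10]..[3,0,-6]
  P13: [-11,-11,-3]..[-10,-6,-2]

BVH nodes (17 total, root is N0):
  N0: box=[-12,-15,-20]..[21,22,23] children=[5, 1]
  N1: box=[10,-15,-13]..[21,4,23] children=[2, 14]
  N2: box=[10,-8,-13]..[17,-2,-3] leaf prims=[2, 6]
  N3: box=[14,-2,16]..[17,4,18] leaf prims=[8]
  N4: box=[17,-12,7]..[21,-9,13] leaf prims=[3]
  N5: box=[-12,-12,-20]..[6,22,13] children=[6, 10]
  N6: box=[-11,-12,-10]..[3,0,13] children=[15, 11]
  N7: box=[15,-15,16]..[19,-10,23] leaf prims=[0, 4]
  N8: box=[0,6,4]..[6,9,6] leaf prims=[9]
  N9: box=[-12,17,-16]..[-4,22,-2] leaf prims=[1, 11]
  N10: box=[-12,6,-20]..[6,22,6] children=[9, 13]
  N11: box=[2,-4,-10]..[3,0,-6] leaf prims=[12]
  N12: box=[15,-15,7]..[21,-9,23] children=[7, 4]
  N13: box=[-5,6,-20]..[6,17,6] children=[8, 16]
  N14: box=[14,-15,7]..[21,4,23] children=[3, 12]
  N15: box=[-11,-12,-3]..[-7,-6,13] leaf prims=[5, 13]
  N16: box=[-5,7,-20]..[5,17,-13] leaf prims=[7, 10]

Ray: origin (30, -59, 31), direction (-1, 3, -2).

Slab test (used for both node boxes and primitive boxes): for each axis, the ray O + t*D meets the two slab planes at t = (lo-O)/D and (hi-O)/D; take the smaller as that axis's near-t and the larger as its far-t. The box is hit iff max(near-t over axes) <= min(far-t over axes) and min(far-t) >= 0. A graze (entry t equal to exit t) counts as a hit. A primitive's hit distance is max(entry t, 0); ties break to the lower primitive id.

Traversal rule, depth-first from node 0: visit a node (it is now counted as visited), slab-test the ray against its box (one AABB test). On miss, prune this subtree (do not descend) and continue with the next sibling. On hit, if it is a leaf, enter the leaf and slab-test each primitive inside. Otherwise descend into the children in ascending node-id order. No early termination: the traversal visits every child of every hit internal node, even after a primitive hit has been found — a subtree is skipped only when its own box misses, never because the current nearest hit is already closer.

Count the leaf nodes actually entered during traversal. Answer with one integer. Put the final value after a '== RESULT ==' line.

Traverse from the root:
N0 x:[9,42] y:[44/3,27] z:[4,51/2] -> hit [44/3,51/2], descend [1, 5]
  N1 x:[9,20] y:[44/3,21] z:[4,22] -> hit [44/3,20], descend [2, 14]
    N2 x:[13,20] y:[17,19] z:[17,22] -> hit [17,19] leaf, test {P2(miss), P6@t=17}
    N14 x:[9,16] y:[44/3,21] z:[4,12] -> miss, prune
  N5 x:[24,42] y:[47/3,27] z:[9,51/2] -> hit [24,51/2], descend [6, 10]
    N6 x:[27,41] y:[47/3,59/3] z:[9,41/2] -> miss, prune
    N10 x:[24,42] y:[65/3,27] z:[25/2,51/2] -> hit [24,51/2], descend [9, 13]
      N9 x:[34,42] y:[76/3,27] z:[33/2,47/2] -> miss, prune
      N13 x:[24,35] y:[65/3,76/3] z:[25/2,51/2] -> hit [24,76/3], descend [8, 16]
        N8 x:[24,30] y:[65/3,68/3] z:[25/2,27/2] -> miss, prune
        N16 x:[25,35] y:[22,76/3] z:[22,51/2] -> hit [25,76/3] leaf, test {P7(miss), P10@t=25}

Summary -> nodes [0, 1, 2, 14, 5, 6, 10, 9, 13, 8, 16]; box-tests=11; leaf-entries=2; first=P6

== RESULT ==
2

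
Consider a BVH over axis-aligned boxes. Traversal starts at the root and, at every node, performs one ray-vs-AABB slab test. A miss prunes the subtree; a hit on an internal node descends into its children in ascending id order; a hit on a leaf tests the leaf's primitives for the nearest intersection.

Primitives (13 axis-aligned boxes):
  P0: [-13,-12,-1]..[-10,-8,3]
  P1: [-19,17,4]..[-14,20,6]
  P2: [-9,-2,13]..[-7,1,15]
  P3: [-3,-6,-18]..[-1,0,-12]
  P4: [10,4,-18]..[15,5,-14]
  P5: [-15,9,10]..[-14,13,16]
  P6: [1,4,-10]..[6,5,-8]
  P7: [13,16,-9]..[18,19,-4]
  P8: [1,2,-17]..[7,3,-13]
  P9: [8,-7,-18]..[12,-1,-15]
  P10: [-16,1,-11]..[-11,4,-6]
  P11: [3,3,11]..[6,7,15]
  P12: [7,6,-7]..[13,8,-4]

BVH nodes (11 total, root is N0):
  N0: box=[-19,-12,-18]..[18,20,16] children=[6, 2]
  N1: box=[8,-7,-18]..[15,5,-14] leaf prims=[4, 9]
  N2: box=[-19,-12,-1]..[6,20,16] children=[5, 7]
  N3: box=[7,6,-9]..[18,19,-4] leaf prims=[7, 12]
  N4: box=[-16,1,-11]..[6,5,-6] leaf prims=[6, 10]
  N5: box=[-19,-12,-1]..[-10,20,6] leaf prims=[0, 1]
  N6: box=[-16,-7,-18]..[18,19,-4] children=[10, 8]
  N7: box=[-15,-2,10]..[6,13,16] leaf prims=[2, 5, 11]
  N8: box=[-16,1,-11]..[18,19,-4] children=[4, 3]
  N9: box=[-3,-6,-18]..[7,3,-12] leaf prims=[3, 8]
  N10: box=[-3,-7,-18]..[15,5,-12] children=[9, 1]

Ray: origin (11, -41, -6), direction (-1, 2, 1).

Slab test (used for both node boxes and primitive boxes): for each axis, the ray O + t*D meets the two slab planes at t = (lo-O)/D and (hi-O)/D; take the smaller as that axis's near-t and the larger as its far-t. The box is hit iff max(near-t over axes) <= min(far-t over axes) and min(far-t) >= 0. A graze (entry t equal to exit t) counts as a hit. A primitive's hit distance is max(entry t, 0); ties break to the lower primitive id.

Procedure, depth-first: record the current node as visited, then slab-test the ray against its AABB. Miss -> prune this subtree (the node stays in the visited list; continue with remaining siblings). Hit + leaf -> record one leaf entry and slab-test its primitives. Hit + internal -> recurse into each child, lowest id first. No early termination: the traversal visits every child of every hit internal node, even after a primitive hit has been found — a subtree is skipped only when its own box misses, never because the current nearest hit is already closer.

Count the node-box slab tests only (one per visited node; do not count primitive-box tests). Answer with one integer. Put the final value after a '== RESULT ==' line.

Traverse from the root:
N0 x:[-7,30] y:[29/2,61/2] z:[-12,22] -> hit [29/2,22], descend [2, 6]
  N2 x:[5,30] y:[29/2,61/2] z:[5,22] -> hit [29/2,22], descend [5, 7]
    N5 x:[21,30] y:[29/2,61/2] z:[5,12] -> miss, prune
    N7 x:[5,26] y:[39/2,27] z:[16,22] -> hit [39/2,22] leaf, test {P2@t=39/2, P5(miss), P11(miss)}
  N6 x:[-7,27] y:[17,30] z:[-12,2] -> miss, prune

order=[0, 2, 5, 7, 6]  |boxes|=5  |leaves|=1  hit=P2

== RESULT ==
5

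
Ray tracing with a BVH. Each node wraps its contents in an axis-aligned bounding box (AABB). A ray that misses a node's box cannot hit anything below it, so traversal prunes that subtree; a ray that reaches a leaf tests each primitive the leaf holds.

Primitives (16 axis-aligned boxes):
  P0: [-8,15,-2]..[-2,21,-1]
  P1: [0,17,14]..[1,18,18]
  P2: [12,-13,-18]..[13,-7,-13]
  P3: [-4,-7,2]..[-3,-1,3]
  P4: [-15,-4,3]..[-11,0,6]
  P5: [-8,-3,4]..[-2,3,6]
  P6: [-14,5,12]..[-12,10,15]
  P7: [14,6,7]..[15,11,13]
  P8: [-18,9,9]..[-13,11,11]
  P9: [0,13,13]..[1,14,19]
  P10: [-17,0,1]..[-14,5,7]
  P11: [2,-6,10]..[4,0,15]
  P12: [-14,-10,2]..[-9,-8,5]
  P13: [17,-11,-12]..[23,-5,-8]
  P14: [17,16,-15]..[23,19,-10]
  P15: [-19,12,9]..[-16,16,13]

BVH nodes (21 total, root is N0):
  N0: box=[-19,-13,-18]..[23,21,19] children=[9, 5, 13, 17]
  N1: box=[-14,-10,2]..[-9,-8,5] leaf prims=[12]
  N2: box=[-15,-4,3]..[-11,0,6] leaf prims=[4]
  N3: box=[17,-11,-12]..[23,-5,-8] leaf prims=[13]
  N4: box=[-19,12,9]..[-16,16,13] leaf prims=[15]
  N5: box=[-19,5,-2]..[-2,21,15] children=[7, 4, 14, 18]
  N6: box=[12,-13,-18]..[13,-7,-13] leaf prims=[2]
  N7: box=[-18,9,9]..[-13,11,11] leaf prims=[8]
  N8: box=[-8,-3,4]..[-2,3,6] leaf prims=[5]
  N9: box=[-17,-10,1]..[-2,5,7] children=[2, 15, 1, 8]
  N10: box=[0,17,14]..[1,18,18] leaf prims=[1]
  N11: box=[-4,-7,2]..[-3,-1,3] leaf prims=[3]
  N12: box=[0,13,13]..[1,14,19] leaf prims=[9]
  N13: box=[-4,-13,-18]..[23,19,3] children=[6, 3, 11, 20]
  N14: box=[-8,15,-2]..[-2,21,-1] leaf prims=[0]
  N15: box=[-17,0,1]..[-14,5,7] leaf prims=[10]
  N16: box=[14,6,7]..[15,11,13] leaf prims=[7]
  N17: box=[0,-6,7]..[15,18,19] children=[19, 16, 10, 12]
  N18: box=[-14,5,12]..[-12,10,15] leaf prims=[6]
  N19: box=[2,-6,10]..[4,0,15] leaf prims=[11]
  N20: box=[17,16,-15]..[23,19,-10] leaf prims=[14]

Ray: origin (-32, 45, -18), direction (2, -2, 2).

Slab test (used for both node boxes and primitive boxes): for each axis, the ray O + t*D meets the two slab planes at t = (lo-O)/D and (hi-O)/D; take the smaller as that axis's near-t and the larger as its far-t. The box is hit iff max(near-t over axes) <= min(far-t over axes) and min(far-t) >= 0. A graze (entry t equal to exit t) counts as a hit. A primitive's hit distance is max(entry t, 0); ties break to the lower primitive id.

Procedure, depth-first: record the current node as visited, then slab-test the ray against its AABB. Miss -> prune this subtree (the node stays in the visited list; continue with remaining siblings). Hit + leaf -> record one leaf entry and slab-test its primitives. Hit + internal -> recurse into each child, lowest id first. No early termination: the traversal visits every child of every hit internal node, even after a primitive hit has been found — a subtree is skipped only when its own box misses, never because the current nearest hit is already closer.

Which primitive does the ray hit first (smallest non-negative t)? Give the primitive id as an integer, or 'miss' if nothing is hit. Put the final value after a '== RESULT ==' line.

Walk:
N0 x:[13/2,55/2] y:[12,29] z:[0,37/2] -> hit [12,37/2], descend [5, 9, 13, 17]
  N5 x:[13/2,15] y:[12,20] z:[8,33/2] -> hit [12,15], descend [4, 7, 14, 18]
    N4 x:[13/2,8] y:[29/2,33/2] z:[27/2,31/2] -> miss, prune
    N7 x:[7,19/2] y:[17,18] z:[27/2,29/2] -> miss, prune
    N14 x:[12,15] y:[12,15] z:[8,17/2] -> miss, prune
    N18 x:[9,10] y:[35/2,20] z:[15,33/2] -> miss, prune
  N9 x:[15/2,15] y:[20,55/2] z:[19/2,25/2] -> miss, prune
  N13 x:[14,55/2] y:[13,29] z:[0,21/2] -> miss, prune
  N17 x:[16,47/2] y:[27/2,51/2] z:[25/2,37/2] -> hit [16,37/2], descend [10, 12, 16, 19]
    N10 x:[16,33/2] y:[27/2,14] z:[16,18] -> miss, prune
    N12 x:[16,33/2] y:[31/2,16] z:[31/2,37/2] -> hit [16,16] leaf, test {P9@t=16}
    N16 x:[23,47/2] y:[17,39/2] z:[25/2,31/2] -> miss, prune
    N19 x:[17,18] y:[45/2,51/2] z:[14,33/2] -> miss, prune

order=[0, 5, 4, 7, 14, 18, 9, 13, 17, 10, 12, 16, 19]  |boxes|=13  |leaves|=1  hit=P9

== RESULT ==
9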